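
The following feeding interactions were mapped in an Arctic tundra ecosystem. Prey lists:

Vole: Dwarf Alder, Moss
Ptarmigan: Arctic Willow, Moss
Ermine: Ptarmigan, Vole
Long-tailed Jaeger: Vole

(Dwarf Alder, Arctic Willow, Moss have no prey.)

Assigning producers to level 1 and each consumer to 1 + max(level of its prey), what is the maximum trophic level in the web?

3

Producers (level 1): Dwarf Alder, Arctic Willow, Moss.
Dwarf Alder → Vole → Long-tailed Jaeger gives Long-tailed Jaeger level 3.
No species has a prey at level 3, so no species reaches level 4.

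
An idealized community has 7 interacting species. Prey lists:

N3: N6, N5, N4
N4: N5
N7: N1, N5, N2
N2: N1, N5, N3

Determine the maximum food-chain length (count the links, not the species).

One longest chain: N5 → N4 → N3 → N2 → N7.
It has 5 species and 4 links.

4 links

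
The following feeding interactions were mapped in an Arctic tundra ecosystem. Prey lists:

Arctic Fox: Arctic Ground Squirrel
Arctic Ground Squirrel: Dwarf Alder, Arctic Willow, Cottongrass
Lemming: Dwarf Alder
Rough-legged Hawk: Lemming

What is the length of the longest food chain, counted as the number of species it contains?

One longest chain: Dwarf Alder → Arctic Ground Squirrel → Arctic Fox.
It has 3 species and 2 links.

3 species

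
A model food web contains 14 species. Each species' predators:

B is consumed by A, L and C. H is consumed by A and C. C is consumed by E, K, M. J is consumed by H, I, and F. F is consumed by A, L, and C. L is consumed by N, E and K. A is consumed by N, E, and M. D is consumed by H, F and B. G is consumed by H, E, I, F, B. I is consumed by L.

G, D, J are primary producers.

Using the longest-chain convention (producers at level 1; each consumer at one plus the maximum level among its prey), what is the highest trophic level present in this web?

4

Producers (level 1): G, D, J.
G → B → C → M gives M level 4.
No species has a prey at level 4, so no species reaches level 5.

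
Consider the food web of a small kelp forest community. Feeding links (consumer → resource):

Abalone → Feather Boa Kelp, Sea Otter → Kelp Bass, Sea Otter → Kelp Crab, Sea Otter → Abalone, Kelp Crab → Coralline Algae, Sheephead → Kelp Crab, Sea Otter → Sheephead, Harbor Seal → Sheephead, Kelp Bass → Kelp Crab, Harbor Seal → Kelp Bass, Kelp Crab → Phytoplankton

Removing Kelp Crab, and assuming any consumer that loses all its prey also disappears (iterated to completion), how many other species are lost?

Remove Kelp Crab.
Round 1: Sheephead (all prey gone), Kelp Bass (all prey gone) → extinct.
Round 2: Harbor Seal (all prey gone) → extinct.
No further losses. Total secondary extinctions: 3.

3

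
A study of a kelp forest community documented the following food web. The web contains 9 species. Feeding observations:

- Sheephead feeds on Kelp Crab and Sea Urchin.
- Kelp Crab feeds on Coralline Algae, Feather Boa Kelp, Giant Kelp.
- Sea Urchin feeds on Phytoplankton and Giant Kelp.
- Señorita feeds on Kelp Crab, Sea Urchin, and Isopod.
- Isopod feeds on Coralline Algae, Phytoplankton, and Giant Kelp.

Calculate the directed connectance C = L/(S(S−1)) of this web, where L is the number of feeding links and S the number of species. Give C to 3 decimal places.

The web has S = 9 species and L = 13 feeding links.
C = L / (S(S−1)) = 13 / 72 = 0.1806 ≈ 0.181.

C = 0.181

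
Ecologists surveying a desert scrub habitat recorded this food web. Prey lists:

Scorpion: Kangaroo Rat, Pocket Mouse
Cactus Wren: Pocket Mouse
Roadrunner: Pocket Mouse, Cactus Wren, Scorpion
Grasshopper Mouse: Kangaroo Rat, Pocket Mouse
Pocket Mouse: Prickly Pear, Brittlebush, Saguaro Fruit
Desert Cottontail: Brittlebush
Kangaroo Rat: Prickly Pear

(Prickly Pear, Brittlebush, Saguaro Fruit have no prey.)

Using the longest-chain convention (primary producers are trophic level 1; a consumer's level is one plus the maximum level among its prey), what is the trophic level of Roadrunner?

Prickly Pear is a producer → level 1.
Pocket Mouse eats Prickly Pear (level 1); other prey at levels: Brittlebush 1, Saguaro Fruit 1 → level 2.
Cactus Wren eats Pocket Mouse → level 3.
Roadrunner eats Cactus Wren (level 3); other prey at levels: Pocket Mouse 2, Scorpion 3 → level 4.

Trophic level 4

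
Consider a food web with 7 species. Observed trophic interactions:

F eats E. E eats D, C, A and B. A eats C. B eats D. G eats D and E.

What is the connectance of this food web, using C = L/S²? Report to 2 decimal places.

The web has S = 7 species and L = 9 feeding links.
C = L / S² = 9 / 49 = 0.1837 ≈ 0.18.

C = 0.18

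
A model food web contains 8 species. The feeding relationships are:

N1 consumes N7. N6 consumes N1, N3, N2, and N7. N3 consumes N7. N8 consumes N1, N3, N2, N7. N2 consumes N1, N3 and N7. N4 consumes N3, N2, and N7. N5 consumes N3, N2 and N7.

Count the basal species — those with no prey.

1

Basal species (no prey listed): N7.
Count: 1.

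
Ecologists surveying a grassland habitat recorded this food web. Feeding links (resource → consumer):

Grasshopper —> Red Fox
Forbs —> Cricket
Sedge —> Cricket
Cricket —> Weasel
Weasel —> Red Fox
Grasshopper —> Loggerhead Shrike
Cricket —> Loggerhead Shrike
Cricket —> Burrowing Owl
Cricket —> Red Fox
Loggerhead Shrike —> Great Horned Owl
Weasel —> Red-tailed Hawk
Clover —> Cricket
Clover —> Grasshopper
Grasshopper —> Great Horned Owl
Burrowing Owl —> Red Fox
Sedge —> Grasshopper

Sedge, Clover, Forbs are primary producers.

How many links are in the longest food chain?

One longest chain: Sedge → Cricket → Weasel → Red Fox.
It has 4 species and 3 links.

3 links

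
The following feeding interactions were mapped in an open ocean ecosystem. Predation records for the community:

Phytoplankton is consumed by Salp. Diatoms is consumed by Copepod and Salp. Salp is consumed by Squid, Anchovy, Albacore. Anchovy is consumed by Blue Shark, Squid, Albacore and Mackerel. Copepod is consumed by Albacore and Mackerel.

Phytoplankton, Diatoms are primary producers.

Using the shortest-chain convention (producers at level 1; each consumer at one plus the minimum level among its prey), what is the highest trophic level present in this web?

Producers (level 1): Phytoplankton, Diatoms.
Following each consumer down to its lowest-level prey: Phytoplankton → Salp → Anchovy → Blue Shark (levels 1 through 4).
All prey of Blue Shark (Anchovy 3) are at level 3 or above, so Blue Shark is at level 1 + 3 = 4.
Every consumer has at least one prey at level 3 or below, so none exceeds level 4.

4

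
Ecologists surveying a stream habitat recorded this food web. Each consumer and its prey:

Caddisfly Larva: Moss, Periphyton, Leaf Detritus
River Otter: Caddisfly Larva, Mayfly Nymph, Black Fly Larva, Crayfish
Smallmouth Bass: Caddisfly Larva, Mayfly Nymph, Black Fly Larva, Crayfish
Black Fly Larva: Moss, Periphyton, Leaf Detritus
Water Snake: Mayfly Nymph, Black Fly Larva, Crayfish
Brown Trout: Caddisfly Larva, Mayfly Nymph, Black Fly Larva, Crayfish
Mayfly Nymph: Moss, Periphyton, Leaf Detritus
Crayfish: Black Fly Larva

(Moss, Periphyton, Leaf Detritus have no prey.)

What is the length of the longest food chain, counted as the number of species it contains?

4 species

One longest chain: Moss → Black Fly Larva → Crayfish → Water Snake.
It has 4 species and 3 links.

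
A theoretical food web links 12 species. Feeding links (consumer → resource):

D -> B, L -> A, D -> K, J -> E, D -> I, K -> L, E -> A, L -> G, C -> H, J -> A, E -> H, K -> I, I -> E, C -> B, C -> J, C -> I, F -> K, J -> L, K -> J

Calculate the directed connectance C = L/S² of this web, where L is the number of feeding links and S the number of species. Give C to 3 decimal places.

The web has S = 12 species and L = 19 feeding links.
C = L / S² = 19 / 144 = 0.1319 ≈ 0.132.

C = 0.132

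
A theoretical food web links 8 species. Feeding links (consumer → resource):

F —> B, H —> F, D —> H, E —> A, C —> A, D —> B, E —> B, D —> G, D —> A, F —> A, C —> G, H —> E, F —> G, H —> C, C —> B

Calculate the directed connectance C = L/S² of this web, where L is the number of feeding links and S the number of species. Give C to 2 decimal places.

C = 0.23

The web has S = 8 species and L = 15 feeding links.
C = L / S² = 15 / 64 = 0.2344 ≈ 0.23.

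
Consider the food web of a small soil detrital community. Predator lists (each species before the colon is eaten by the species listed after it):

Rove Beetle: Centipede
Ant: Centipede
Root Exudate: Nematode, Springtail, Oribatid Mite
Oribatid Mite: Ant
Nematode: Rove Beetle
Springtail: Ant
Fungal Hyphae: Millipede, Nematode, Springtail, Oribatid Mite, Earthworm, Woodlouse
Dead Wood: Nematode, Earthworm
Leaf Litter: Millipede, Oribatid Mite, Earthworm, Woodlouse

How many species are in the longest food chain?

4 species

One longest chain: Root Exudate → Springtail → Ant → Centipede.
It has 4 species and 3 links.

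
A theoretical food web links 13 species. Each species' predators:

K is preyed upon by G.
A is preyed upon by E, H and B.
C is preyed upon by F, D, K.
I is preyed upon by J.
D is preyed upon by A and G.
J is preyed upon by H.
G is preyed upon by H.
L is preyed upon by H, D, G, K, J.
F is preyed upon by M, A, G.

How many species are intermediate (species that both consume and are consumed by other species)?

Intermediate species (has both prey and predators): J, F, K, D, A, G.
Count: 6.

6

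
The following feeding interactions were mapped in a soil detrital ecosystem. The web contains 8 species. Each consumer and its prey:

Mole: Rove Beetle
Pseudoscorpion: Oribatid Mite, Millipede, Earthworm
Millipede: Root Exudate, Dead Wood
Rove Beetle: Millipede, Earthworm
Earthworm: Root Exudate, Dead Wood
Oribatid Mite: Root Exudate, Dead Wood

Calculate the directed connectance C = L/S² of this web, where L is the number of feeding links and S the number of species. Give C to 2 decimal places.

C = 0.19

The web has S = 8 species and L = 12 feeding links.
C = L / S² = 12 / 64 = 0.1875 ≈ 0.19.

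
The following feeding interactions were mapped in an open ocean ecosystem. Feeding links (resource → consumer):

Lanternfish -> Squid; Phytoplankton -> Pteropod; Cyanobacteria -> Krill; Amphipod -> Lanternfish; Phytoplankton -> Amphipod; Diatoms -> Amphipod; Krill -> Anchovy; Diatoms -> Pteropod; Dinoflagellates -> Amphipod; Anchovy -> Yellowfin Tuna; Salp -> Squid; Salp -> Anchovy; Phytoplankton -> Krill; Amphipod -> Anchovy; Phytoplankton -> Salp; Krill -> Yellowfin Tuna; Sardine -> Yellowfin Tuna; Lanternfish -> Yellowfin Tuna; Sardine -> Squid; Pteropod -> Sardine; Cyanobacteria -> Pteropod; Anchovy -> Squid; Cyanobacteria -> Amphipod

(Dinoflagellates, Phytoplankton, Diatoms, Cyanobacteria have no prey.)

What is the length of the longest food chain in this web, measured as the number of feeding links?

One longest chain: Dinoflagellates → Amphipod → Lanternfish → Yellowfin Tuna.
It has 4 species and 3 links.

3 links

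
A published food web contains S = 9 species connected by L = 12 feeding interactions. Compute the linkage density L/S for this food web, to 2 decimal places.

L/S = 1.33

There are L = 12 links among S = 9 species.
L/S = 12/9 = 1.3333 ≈ 1.33.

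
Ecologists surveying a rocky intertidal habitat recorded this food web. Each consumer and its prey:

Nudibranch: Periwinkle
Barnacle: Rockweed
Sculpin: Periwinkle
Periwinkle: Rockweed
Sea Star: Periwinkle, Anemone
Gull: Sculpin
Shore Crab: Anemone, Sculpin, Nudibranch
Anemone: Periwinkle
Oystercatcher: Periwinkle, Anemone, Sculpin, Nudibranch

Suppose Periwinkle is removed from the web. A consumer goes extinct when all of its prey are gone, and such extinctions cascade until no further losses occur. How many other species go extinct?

7

Remove Periwinkle.
Round 1: Anemone (all prey gone), Sculpin (all prey gone), Nudibranch (all prey gone) → extinct.
Round 2: Gull (all prey gone), Sea Star (all prey gone), Oystercatcher (all prey gone), Shore Crab (all prey gone) → extinct.
No further losses. Total secondary extinctions: 7.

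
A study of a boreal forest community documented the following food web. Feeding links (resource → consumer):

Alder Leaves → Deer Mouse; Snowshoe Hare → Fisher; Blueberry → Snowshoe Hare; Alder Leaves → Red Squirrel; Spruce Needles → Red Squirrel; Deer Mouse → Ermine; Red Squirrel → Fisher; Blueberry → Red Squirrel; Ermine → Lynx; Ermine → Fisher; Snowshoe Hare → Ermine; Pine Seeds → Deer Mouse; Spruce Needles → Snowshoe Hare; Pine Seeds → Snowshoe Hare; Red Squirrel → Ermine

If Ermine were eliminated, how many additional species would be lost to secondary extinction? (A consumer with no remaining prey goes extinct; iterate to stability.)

1

Remove Ermine.
Round 1: Lynx (all prey gone) → extinct.
No further losses. Total secondary extinctions: 1.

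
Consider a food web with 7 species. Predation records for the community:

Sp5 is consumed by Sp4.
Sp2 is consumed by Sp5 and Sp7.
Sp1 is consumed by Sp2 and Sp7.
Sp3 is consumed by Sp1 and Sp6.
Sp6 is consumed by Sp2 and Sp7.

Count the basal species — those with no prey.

Basal species (no prey listed): Sp3.
Count: 1.

1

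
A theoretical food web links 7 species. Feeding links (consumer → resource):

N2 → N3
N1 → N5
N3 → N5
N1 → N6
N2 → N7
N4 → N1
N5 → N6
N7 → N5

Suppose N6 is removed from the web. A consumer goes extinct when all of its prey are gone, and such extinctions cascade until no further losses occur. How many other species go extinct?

6

Remove N6.
Round 1: N5 (all prey gone) → extinct.
Round 2: N3 (all prey gone), N7 (all prey gone), N1 (all prey gone) → extinct.
Round 3: N2 (all prey gone), N4 (all prey gone) → extinct.
No further losses. Total secondary extinctions: 6.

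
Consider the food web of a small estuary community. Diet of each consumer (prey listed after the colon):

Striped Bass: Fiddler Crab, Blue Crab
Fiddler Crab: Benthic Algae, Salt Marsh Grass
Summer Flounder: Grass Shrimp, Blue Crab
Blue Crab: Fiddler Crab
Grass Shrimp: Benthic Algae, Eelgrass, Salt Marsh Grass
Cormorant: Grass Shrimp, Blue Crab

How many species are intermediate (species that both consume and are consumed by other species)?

3

Intermediate species (has both prey and predators): Fiddler Crab, Grass Shrimp, Blue Crab.
Count: 3.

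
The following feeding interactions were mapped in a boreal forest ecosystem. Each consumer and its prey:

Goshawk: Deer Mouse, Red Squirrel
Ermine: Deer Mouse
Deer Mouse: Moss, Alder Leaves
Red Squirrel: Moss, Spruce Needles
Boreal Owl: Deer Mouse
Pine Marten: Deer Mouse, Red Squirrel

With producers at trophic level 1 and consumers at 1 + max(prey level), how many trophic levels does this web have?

3

Producers (level 1): Moss, Spruce Needles, Alder Leaves.
Moss → Deer Mouse → Boreal Owl gives Boreal Owl level 3.
No species has a prey at level 3, so no species reaches level 4.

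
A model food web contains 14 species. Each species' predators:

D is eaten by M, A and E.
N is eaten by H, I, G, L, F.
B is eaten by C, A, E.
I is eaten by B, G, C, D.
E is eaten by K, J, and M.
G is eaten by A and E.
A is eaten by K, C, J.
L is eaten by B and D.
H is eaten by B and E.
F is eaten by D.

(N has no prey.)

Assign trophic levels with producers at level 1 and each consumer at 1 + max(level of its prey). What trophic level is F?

N is a producer → level 1.
F eats N → level 2.

Trophic level 2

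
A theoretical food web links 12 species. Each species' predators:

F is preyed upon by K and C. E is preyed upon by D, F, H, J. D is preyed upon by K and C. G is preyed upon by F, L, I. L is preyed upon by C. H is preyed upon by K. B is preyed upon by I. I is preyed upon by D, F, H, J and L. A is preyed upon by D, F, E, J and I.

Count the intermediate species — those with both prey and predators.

6

Intermediate species (has both prey and predators): E, I, H, L, F, D.
Count: 6.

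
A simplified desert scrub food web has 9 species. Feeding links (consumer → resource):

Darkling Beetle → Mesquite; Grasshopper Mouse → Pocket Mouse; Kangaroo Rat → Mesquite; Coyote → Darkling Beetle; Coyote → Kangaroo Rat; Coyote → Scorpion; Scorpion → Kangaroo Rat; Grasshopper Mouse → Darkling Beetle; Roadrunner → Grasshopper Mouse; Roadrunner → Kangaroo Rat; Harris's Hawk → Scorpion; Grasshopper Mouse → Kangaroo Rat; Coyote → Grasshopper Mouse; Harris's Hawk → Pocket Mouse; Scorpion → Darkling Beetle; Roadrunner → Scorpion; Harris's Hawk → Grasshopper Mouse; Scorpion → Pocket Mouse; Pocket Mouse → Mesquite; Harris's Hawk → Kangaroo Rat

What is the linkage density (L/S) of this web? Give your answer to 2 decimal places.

L/S = 2.22

There are L = 20 links among S = 9 species.
L/S = 20/9 = 2.2222 ≈ 2.22.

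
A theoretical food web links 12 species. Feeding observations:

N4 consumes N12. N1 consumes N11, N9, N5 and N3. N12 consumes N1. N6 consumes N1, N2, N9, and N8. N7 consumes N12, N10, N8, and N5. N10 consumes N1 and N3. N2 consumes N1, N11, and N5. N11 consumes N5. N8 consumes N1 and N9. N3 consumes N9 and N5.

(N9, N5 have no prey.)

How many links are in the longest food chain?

One longest chain: N9 → N3 → N1 → N8 → N7.
It has 5 species and 4 links.

4 links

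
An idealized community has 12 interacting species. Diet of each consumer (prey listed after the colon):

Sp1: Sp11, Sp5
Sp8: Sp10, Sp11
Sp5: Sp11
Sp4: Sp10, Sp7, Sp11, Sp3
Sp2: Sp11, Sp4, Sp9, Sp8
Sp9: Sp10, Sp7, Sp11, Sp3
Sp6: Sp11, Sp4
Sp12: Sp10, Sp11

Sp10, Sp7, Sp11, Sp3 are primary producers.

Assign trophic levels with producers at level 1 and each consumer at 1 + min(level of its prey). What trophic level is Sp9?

Sp10 is a producer → level 1.
Sp9 eats Sp10 → level 2.

Trophic level 2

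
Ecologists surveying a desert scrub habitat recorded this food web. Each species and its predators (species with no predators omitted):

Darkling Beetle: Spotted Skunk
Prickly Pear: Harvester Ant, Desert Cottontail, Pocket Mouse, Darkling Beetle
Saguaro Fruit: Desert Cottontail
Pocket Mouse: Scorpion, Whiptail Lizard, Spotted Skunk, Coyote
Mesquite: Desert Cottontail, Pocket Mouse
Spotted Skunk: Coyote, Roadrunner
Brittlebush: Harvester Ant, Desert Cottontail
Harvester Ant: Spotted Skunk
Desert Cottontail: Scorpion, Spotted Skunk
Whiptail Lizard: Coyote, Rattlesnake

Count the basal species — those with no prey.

Basal species (no prey listed): Brittlebush, Saguaro Fruit, Mesquite, Prickly Pear.
Count: 4.

4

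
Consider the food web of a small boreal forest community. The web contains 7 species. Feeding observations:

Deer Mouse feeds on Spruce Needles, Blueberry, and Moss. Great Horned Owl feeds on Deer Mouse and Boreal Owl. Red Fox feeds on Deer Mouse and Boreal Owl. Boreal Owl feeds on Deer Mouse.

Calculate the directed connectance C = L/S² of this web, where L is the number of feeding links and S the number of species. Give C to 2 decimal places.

C = 0.16

The web has S = 7 species and L = 8 feeding links.
C = L / S² = 8 / 49 = 0.1633 ≈ 0.16.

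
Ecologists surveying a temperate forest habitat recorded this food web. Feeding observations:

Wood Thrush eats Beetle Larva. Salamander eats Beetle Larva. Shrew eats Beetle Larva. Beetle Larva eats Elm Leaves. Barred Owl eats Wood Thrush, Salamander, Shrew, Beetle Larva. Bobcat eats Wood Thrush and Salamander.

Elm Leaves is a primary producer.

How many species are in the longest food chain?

One longest chain: Elm Leaves → Beetle Larva → Wood Thrush → Bobcat.
It has 4 species and 3 links.

4 species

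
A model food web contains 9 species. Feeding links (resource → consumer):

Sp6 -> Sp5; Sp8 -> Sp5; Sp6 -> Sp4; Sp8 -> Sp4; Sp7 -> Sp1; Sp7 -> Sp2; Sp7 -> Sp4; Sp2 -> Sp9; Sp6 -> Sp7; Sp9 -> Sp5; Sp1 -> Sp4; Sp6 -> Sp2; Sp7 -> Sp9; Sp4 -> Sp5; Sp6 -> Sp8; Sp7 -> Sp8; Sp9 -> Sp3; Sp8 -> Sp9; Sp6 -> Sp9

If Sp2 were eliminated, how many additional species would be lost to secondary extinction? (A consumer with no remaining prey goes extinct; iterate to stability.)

0

Remove Sp2.
Every predator of it retains at least one other prey: Sp9 still has Sp6, Sp7, Sp8.
No consumer loses all prey, so no secondary extinctions occur.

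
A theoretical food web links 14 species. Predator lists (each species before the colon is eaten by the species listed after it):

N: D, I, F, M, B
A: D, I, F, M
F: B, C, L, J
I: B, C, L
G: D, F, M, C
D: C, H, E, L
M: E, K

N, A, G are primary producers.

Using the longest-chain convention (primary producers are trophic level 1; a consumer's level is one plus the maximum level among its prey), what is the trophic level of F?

Trophic level 2

N is a producer → level 1.
F eats N (level 1); other prey at levels: A 1, G 1 → level 2.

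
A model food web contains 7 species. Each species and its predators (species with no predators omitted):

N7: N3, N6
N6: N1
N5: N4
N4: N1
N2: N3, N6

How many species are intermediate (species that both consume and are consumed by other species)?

Intermediate species (has both prey and predators): N6, N4.
Count: 2.

2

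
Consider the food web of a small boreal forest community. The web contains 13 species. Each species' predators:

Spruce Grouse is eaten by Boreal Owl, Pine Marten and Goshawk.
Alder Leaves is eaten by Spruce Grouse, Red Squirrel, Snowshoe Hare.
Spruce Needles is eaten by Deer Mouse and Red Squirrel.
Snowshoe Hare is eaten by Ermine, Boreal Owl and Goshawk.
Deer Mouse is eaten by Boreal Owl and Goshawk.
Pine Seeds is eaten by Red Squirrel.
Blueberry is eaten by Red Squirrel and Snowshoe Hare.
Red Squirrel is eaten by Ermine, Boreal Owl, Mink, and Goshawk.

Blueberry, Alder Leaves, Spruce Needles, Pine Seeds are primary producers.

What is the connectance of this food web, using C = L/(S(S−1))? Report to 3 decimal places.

C = 0.128

The web has S = 13 species and L = 20 feeding links.
C = L / (S(S−1)) = 20 / 156 = 0.1282 ≈ 0.128.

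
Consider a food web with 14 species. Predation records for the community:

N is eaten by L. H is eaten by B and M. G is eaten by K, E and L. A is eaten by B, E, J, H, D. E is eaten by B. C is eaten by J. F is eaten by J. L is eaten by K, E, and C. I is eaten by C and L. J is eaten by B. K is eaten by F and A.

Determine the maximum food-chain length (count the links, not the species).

One longest chain: N → L → K → A → E → B.
It has 6 species and 5 links.

5 links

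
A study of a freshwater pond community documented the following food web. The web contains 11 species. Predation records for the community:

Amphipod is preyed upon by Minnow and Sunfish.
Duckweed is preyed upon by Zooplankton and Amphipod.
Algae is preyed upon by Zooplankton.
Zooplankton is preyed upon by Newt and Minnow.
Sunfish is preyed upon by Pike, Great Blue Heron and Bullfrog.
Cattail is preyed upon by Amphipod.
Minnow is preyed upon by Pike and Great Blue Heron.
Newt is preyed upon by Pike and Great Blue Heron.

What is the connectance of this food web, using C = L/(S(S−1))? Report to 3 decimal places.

The web has S = 11 species and L = 15 feeding links.
C = L / (S(S−1)) = 15 / 110 = 0.1364 ≈ 0.136.

C = 0.136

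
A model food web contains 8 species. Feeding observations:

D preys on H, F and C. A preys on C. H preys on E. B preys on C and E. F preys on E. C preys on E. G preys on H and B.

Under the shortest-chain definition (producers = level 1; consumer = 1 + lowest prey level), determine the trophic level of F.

Trophic level 2

E is a producer → level 1.
F eats E → level 2.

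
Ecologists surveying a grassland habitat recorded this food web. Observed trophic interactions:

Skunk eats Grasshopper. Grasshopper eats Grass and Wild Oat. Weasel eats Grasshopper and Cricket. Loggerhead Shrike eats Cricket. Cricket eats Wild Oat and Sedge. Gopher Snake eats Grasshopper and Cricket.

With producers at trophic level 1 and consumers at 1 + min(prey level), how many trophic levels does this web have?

Producers (level 1): Grass, Sedge, Wild Oat.
Following each consumer down to its lowest-level prey: Sedge → Cricket → Loggerhead Shrike (levels 1 through 3).
All prey of Loggerhead Shrike (Cricket 2) are at level 2 or above, so Loggerhead Shrike is at level 1 + 2 = 3.
Every consumer has at least one prey at level 2 or below, so none exceeds level 3.

3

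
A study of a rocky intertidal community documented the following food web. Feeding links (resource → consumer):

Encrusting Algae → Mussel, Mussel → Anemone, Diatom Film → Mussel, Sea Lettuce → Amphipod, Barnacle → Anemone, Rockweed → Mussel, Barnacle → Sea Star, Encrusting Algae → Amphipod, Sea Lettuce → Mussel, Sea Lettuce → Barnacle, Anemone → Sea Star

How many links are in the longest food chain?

3 links

One longest chain: Sea Lettuce → Mussel → Anemone → Sea Star.
It has 4 species and 3 links.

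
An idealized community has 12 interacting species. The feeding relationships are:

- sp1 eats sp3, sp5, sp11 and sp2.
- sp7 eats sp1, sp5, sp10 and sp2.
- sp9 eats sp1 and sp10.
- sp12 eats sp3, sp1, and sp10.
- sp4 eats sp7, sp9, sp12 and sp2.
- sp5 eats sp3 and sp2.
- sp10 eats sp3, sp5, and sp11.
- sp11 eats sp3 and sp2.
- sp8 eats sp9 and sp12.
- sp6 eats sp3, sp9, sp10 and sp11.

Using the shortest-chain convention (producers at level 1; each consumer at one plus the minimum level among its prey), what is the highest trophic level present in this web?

3

Producers (level 1): sp3, sp2.
Following each consumer down to its lowest-level prey: sp3 → sp10 → sp9 (levels 1 through 3).
All prey of sp9 (sp10 2, sp1 2) are at level 2 or above, so sp9 is at level 1 + 2 = 3.
Every consumer has at least one prey at level 2 or below, so none exceeds level 3.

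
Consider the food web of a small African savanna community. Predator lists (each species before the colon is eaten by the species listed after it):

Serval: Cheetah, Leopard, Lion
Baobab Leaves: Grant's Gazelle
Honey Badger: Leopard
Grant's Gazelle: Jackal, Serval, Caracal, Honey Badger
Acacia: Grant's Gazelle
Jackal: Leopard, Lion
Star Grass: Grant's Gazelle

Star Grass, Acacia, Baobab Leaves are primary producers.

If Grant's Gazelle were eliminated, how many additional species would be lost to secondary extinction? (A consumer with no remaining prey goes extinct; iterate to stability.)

Remove Grant's Gazelle.
Round 1: Jackal (all prey gone), Serval (all prey gone), Caracal (all prey gone), Honey Badger (all prey gone) → extinct.
Round 2: Cheetah (all prey gone), Leopard (all prey gone), Lion (all prey gone) → extinct.
No further losses. Total secondary extinctions: 7.

7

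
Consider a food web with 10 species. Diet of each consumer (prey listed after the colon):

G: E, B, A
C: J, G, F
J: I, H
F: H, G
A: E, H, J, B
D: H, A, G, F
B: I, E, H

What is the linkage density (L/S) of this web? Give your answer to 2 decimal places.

There are L = 21 links among S = 10 species.
L/S = 21/10 = 2.1000 ≈ 2.10.

L/S = 2.10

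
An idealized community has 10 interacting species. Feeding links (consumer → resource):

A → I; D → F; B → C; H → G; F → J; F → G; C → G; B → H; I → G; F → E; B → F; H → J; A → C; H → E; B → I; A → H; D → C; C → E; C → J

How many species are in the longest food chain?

One longest chain: E → C → A.
It has 3 species and 2 links.

3 species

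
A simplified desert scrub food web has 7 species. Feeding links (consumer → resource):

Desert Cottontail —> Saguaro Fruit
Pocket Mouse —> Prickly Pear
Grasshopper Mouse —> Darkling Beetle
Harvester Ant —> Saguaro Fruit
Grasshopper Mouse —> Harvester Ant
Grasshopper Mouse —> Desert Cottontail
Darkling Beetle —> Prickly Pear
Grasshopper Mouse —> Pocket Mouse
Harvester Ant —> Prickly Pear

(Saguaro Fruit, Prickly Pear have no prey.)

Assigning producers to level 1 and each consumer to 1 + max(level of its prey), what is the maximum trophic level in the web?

Producers (level 1): Saguaro Fruit, Prickly Pear.
Prickly Pear → Darkling Beetle → Grasshopper Mouse gives Grasshopper Mouse level 3.
No species has a prey at level 3, so no species reaches level 4.

3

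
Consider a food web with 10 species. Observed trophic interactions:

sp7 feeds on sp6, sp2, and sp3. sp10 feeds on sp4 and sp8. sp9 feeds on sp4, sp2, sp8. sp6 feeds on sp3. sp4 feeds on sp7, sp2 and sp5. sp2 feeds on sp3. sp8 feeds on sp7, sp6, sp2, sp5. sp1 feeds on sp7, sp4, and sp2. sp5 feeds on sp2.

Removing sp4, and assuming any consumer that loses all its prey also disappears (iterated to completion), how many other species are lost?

Remove sp4.
Every predator of it retains at least one other prey: sp9 still has sp2, sp8; sp1 still has sp2, sp7; sp10 still has sp8.
No consumer loses all prey, so no secondary extinctions occur.

0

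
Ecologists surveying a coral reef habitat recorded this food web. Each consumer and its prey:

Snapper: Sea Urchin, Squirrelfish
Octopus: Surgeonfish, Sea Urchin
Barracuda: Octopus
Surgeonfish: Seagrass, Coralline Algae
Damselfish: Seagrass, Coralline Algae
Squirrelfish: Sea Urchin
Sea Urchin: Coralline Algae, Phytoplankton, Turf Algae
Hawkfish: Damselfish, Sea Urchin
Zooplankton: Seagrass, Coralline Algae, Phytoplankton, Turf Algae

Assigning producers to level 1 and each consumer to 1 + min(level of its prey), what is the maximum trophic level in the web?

4

Producers (level 1): Seagrass, Coralline Algae, Phytoplankton, Turf Algae.
Following each consumer down to its lowest-level prey: Seagrass → Surgeonfish → Octopus → Barracuda (levels 1 through 4).
All prey of Barracuda (Octopus 3) are at level 3 or above, so Barracuda is at level 1 + 3 = 4.
Every consumer has at least one prey at level 3 or below, so none exceeds level 4.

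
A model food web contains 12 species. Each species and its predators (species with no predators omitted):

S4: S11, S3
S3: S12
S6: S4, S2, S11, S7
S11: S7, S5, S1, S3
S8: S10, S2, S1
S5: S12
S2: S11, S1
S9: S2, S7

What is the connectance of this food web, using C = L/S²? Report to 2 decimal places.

C = 0.13

The web has S = 12 species and L = 19 feeding links.
C = L / S² = 19 / 144 = 0.1319 ≈ 0.13.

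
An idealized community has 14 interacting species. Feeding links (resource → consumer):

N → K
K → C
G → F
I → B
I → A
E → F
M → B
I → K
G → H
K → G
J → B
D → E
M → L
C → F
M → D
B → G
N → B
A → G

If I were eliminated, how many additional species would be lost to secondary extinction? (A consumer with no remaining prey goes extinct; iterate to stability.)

Remove I.
Round 1: A (all prey gone) → extinct.
No further losses. Total secondary extinctions: 1.

1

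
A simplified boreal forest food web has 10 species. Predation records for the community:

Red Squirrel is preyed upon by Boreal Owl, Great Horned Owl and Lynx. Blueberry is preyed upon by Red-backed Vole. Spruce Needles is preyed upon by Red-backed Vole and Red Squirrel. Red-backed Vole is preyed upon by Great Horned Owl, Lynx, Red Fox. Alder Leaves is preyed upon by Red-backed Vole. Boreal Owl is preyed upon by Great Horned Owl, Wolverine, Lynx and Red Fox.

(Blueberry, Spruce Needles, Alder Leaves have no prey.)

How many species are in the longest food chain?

4 species

One longest chain: Spruce Needles → Red Squirrel → Boreal Owl → Red Fox.
It has 4 species and 3 links.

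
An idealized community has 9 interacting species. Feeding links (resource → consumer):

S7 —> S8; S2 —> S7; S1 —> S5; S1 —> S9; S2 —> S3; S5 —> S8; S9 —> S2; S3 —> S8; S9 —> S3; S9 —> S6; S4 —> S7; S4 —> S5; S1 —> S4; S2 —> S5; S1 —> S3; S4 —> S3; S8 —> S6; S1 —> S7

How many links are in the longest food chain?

One longest chain: S1 → S9 → S2 → S5 → S8 → S6.
It has 6 species and 5 links.

5 links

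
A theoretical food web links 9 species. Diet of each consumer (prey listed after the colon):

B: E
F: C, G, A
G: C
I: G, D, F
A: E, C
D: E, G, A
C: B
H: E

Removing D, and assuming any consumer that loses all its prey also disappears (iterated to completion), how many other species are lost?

0

Remove D.
Every predator of it retains at least one other prey: I still has G, F.
No consumer loses all prey, so no secondary extinctions occur.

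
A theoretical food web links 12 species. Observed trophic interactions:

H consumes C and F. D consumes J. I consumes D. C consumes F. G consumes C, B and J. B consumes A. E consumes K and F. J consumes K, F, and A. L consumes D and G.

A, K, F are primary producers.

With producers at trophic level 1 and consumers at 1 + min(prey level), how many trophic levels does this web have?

4

Producers (level 1): A, K, F.
Following each consumer down to its lowest-level prey: A → J → G → L (levels 1 through 4).
All prey of L (G 3, D 3) are at level 3 or above, so L is at level 1 + 3 = 4.
Every consumer has at least one prey at level 3 or below, so none exceeds level 4.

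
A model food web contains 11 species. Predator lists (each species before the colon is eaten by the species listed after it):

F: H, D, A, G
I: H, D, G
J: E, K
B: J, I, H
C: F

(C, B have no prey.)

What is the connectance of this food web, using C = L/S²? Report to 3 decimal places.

The web has S = 11 species and L = 13 feeding links.
C = L / S² = 13 / 121 = 0.1074 ≈ 0.107.

C = 0.107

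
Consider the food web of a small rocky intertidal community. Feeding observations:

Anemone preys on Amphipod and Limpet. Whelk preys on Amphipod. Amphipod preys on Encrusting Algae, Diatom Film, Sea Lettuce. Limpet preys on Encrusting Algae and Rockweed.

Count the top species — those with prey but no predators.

Top species (has prey, but nothing eats it): Whelk, Anemone.
Count: 2.

2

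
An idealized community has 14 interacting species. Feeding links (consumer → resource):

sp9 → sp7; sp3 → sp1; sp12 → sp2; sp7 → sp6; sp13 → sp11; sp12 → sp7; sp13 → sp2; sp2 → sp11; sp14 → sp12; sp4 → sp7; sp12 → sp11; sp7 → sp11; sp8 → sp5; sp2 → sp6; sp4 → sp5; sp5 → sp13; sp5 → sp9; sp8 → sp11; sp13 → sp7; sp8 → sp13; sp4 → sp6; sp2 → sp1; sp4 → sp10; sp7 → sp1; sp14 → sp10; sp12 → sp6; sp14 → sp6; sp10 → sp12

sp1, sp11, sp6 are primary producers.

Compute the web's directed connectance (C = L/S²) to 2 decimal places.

C = 0.14

The web has S = 14 species and L = 28 feeding links.
C = L / S² = 28 / 196 = 0.1429 ≈ 0.14.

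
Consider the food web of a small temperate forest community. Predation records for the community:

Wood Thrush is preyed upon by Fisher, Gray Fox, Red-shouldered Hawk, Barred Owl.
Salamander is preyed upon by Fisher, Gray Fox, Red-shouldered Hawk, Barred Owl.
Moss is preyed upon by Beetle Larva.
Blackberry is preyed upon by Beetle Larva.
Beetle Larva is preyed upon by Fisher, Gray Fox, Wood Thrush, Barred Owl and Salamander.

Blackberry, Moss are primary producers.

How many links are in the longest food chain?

3 links

One longest chain: Blackberry → Beetle Larva → Wood Thrush → Red-shouldered Hawk.
It has 4 species and 3 links.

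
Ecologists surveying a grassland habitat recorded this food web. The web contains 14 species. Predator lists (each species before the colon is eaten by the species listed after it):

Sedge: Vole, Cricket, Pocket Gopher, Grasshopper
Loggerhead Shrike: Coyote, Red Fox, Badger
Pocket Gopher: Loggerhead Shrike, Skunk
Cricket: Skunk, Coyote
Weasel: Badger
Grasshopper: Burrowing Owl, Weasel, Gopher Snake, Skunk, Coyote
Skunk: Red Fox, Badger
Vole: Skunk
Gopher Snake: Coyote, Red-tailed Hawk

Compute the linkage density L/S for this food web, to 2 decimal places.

L/S = 1.57

There are L = 22 links among S = 14 species.
L/S = 22/14 = 1.5714 ≈ 1.57.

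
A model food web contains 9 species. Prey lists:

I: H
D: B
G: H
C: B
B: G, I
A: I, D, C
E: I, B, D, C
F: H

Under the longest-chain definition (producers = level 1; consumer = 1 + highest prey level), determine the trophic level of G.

H is a producer → level 1.
G eats H → level 2.

Trophic level 2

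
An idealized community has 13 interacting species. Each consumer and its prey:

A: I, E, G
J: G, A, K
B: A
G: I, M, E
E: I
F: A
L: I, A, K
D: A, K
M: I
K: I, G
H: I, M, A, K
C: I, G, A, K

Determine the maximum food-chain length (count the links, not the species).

4 links

One longest chain: I → M → G → A → C.
It has 5 species and 4 links.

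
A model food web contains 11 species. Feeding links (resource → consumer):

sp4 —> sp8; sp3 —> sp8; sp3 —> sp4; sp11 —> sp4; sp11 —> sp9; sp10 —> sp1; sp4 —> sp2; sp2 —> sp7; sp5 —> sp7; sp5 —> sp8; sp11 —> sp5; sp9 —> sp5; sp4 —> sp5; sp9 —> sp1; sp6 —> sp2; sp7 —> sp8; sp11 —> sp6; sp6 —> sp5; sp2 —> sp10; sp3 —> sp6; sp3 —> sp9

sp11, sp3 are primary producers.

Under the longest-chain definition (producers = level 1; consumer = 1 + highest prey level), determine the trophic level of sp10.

sp11 is a producer → level 1.
sp6 eats sp11 (level 1); other prey at levels: sp3 1 → level 2.
sp2 eats sp6 (level 2); other prey at levels: sp4 2 → level 3.
sp10 eats sp2 → level 4.

Trophic level 4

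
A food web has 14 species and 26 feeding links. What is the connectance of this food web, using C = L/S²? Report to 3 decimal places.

C = 0.133

The web has S = 14 species and L = 26 feeding links.
C = L / S² = 26 / 196 = 0.1327 ≈ 0.133.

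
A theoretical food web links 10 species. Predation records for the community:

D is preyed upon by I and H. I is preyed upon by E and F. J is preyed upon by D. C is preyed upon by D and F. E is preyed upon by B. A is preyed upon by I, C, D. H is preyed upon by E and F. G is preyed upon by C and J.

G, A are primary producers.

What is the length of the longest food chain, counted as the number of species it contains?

One longest chain: G → C → D → I → E → B.
It has 6 species and 5 links.

6 species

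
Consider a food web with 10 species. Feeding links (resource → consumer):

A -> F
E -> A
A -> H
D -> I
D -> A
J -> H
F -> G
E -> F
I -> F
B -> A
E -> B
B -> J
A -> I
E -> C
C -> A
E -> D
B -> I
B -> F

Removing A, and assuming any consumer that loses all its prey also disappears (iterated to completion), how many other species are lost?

0

Remove A.
Every predator of it retains at least one other prey: I still has B, D; H still has J; F still has E, B, I.
No consumer loses all prey, so no secondary extinctions occur.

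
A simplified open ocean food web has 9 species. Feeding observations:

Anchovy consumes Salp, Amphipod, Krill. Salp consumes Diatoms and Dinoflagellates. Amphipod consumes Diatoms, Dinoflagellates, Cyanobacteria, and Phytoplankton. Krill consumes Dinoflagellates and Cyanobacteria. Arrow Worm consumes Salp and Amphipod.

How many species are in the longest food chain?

3 species

One longest chain: Cyanobacteria → Amphipod → Anchovy.
It has 3 species and 2 links.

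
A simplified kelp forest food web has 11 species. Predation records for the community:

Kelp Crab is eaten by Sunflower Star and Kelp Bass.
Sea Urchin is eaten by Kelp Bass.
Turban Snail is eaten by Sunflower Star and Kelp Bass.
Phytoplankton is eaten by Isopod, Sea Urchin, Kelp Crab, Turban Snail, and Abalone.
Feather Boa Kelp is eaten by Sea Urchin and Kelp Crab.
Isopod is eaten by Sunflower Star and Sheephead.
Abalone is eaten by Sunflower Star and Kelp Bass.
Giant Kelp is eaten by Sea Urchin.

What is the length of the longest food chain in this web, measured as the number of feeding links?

One longest chain: Feather Boa Kelp → Kelp Crab → Kelp Bass.
It has 3 species and 2 links.

2 links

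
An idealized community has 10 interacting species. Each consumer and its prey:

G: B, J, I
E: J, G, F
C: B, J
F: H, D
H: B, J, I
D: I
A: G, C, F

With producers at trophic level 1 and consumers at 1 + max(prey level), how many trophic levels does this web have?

Producers (level 1): B, J, I.
B → H → F → E gives E level 4.
No species has a prey at level 4, so no species reaches level 5.

4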